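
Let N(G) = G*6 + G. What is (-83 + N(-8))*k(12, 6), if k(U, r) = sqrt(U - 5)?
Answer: -139*sqrt(7) ≈ -367.76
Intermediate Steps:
N(G) = 7*G (N(G) = 6*G + G = 7*G)
k(U, r) = sqrt(-5 + U)
(-83 + N(-8))*k(12, 6) = (-83 + 7*(-8))*sqrt(-5 + 12) = (-83 - 56)*sqrt(7) = -139*sqrt(7)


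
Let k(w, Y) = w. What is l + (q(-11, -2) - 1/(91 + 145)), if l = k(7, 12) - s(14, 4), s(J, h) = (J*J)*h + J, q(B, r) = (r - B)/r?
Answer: -187739/236 ≈ -795.50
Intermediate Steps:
q(B, r) = (r - B)/r
s(J, h) = J + h*J**2 (s(J, h) = J**2*h + J = h*J**2 + J = J + h*J**2)
l = -791 (l = 7 - 14*(1 + 14*4) = 7 - 14*(1 + 56) = 7 - 14*57 = 7 - 1*798 = 7 - 798 = -791)
l + (q(-11, -2) - 1/(91 + 145)) = -791 + ((-2 - 1*(-11))/(-2) - 1/(91 + 145)) = -791 + (-(-2 + 11)/2 - 1/236) = -791 + (-1/2*9 - 1*1/236) = -791 + (-9/2 - 1/236) = -791 - 1063/236 = -187739/236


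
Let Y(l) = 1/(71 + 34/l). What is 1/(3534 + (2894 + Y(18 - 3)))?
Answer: 1099/7064387 ≈ 0.00015557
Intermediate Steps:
1/(3534 + (2894 + Y(18 - 3))) = 1/(3534 + (2894 + (18 - 3)/(34 + 71*(18 - 3)))) = 1/(3534 + (2894 + 15/(34 + 71*15))) = 1/(3534 + (2894 + 15/(34 + 1065))) = 1/(3534 + (2894 + 15/1099)) = 1/(3534 + 3180521/1099) = 1/(7064387/1099) = 1099/7064387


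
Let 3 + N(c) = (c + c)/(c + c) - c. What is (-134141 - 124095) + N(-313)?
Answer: -257925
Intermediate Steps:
N(c) = -2 - c (N(c) = -3 + ((c + c)/(c + c) - c) = -3 + ((2*c)/((2*c)) - c) = -3 + ((2*c)*(1/(2*c)) - c) = -3 + (1 - c) = -2 - c)
(-134141 - 124095) + N(-313) = (-134141 - 124095) + (-2 - 1*(-313)) = -258236 + (-2 + 313) = -258236 + 311 = -257925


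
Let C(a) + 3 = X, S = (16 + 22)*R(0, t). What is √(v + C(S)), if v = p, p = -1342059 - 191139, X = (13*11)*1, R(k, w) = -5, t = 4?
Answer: I*√1533058 ≈ 1238.2*I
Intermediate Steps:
S = -190 (S = (16 + 22)*(-5) = 38*(-5) = -190)
X = 143 (X = 143*1 = 143)
p = -1533198
C(a) = 140 (C(a) = -3 + 143 = 140)
v = -1533198
√(v + C(S)) = √(-1533198 + 140) = √(-1533058) = I*√1533058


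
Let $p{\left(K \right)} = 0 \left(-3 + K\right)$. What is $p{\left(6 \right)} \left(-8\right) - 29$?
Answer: $-29$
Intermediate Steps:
$p{\left(K \right)} = 0$
$p{\left(6 \right)} \left(-8\right) - 29 = 0 \left(-8\right) - 29 = 0 - 29 = -29$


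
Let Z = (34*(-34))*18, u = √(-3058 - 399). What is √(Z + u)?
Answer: √(-20808 + I*√3457) ≈ 0.204 + 144.25*I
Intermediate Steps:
u = I*√3457 (u = √(-3457) = I*√3457 ≈ 58.796*I)
Z = -20808 (Z = -1156*18 = -20808)
√(Z + u) = √(-20808 + I*√3457)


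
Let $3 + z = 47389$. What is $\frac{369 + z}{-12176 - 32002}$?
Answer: $- \frac{47755}{44178} \approx -1.081$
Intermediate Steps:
$z = 47386$ ($z = -3 + 47389 = 47386$)
$\frac{369 + z}{-12176 - 32002} = \frac{369 + 47386}{-12176 - 32002} = \frac{47755}{-44178} = 47755 \left(- \frac{1}{44178}\right) = - \frac{47755}{44178}$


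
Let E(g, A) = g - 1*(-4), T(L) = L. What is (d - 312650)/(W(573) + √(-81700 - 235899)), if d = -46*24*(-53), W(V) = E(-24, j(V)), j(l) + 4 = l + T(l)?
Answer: 5082760/317999 + 254138*I*√317599/317999 ≈ 15.984 + 450.38*I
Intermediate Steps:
j(l) = -4 + 2*l (j(l) = -4 + (l + l) = -4 + 2*l)
E(g, A) = 4 + g (E(g, A) = g + 4 = 4 + g)
W(V) = -20 (W(V) = 4 - 24 = -20)
d = 58512 (d = -1104*(-53) = 58512)
(d - 312650)/(W(573) + √(-81700 - 235899)) = (58512 - 312650)/(-20 + √(-81700 - 235899)) = -254138/(-20 + √(-317599)) = -254138/(-20 + I*√317599)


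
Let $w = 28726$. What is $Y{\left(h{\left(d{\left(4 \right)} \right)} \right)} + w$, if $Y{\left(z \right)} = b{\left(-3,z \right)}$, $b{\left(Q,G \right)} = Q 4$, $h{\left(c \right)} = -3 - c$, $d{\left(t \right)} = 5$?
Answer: $28714$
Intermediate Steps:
$b{\left(Q,G \right)} = 4 Q$
$Y{\left(z \right)} = -12$ ($Y{\left(z \right)} = 4 \left(-3\right) = -12$)
$Y{\left(h{\left(d{\left(4 \right)} \right)} \right)} + w = -12 + 28726 = 28714$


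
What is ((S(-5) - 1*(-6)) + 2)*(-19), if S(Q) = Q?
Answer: -57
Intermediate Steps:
((S(-5) - 1*(-6)) + 2)*(-19) = ((-5 - 1*(-6)) + 2)*(-19) = ((-5 + 6) + 2)*(-19) = (1 + 2)*(-19) = 3*(-19) = -57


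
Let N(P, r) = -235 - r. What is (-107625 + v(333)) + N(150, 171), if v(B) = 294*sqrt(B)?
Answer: -108031 + 882*sqrt(37) ≈ -1.0267e+5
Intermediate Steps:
(-107625 + v(333)) + N(150, 171) = (-107625 + 294*sqrt(333)) + (-235 - 1*171) = (-107625 + 294*(3*sqrt(37))) + (-235 - 171) = (-107625 + 882*sqrt(37)) - 406 = -108031 + 882*sqrt(37)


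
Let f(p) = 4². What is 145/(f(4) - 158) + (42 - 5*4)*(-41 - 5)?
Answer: -143849/142 ≈ -1013.0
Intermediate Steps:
f(p) = 16
145/(f(4) - 158) + (42 - 5*4)*(-41 - 5) = 145/(16 - 158) + (42 - 5*4)*(-41 - 5) = 145/(-142) + (42 - 20)*(-46) = -1/142*145 + 22*(-46) = -145/142 - 1012 = -143849/142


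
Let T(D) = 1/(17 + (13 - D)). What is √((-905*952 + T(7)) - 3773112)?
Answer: I*√2451741465/23 ≈ 2152.8*I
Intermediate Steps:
T(D) = 1/(30 - D)
√((-905*952 + T(7)) - 3773112) = √((-905*952 - 1/(-30 + 7)) - 3773112) = √((-861560 - 1/(-23)) - 3773112) = √((-861560 - 1*(-1/23)) - 3773112) = √((-861560 + 1/23) - 3773112) = √(-19815879/23 - 3773112) = √(-106597455/23) = I*√2451741465/23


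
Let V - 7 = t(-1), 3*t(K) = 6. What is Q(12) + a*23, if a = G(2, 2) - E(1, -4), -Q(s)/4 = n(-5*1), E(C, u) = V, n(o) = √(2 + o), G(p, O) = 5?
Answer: -92 - 4*I*√3 ≈ -92.0 - 6.9282*I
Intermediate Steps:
t(K) = 2 (t(K) = (⅓)*6 = 2)
V = 9 (V = 7 + 2 = 9)
E(C, u) = 9
Q(s) = -4*I*√3 (Q(s) = -4*√(2 - 5*1) = -4*√(2 - 5) = -4*I*√3)
a = -4 (a = 5 - 1*9 = 5 - 9 = -4)
Q(12) + a*23 = -4*I*√3 - 4*23 = -4*I*√3 - 92 = -92 - 4*I*√3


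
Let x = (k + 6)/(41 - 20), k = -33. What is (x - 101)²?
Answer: 512656/49 ≈ 10462.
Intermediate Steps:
x = -9/7 (x = (-33 + 6)/(41 - 20) = -27/21 = -27*1/21 = -9/7 ≈ -1.2857)
(x - 101)² = (-9/7 - 101)² = (-716/7)² = 512656/49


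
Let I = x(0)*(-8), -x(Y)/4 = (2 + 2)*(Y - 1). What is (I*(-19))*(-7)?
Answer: -17024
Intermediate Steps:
x(Y) = 16 - 16*Y (x(Y) = -4*(2 + 2)*(Y - 1) = -16*(-1 + Y) = -4*(-4 + 4*Y) = 16 - 16*Y)
I = -128 (I = (16 - 16*0)*(-8) = (16 + 0)*(-8) = 16*(-8) = -128)
(I*(-19))*(-7) = -128*(-19)*(-7) = 2432*(-7) = -17024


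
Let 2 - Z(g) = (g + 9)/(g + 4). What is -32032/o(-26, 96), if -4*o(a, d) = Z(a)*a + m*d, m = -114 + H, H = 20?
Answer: -1409408/99615 ≈ -14.149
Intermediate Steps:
Z(g) = 2 - (9 + g)/(4 + g) (Z(g) = 2 - (g + 9)/(g + 4) = 2 - (9 + g)/(4 + g))
m = -94 (m = -114 + 20 = -94)
o(a, d) = 47*d/2 - a*(-1 + a)/(4*(4 + a)) (o(a, d) = -(((-1 + a)/(4 + a))*a - 94*d)/4 = -(a*(-1 + a)/(4 + a) - 94*d)/4 = -(-94*d + a*(-1 + a)/(4 + a))/4 = 47*d/2 - a*(-1 + a)/(4*(4 + a)))
-32032/o(-26, 96) = -32032*4*(4 - 26)/(-1*(-26)*(-1 - 26) + 94*96*(4 - 26)) = -32032*(-88/(-1*(-26)*(-27) + 94*96*(-22))) = -32032*(-88/(-702 - 198528)) = -32032/((1/4)*(-1/22)*(-199230)) = -32032/99615/44 = -32032*44/99615 = -1409408/99615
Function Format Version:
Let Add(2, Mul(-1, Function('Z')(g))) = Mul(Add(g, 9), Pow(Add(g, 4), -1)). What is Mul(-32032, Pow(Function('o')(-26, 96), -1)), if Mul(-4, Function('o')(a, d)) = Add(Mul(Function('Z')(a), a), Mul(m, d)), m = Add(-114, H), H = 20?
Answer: Rational(-1409408, 99615) ≈ -14.149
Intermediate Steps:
Function('Z')(g) = Add(2, Mul(-1, Pow(Add(4, g), -1), Add(9, g))) (Function('Z')(g) = Add(2, Mul(-1, Mul(Add(g, 9), Pow(Add(g, 4), -1)))) = Add(2, Mul(-1, Mul(Add(9, g), Pow(Add(4, g), -1)))) = Add(2, Mul(-1, Mul(Pow(Add(4, g), -1), Add(9, g)))) = Add(2, Mul(-1, Pow(Add(4, g), -1), Add(9, g))))
m = -94 (m = Add(-114, 20) = -94)
Function('o')(a, d) = Add(Mul(Rational(47, 2), d), Mul(Rational(-1, 4), a, Pow(Add(4, a), -1), Add(-1, a))) (Function('o')(a, d) = Mul(Rational(-1, 4), Add(Mul(Mul(Pow(Add(4, a), -1), Add(-1, a)), a), Mul(-94, d))) = Mul(Rational(-1, 4), Add(Mul(a, Pow(Add(4, a), -1), Add(-1, a)), Mul(-94, d))) = Mul(Rational(-1, 4), Add(Mul(-94, d), Mul(a, Pow(Add(4, a), -1), Add(-1, a)))) = Add(Mul(Rational(47, 2), d), Mul(Rational(-1, 4), a, Pow(Add(4, a), -1), Add(-1, a))))
Mul(-32032, Pow(Function('o')(-26, 96), -1)) = Mul(-32032, Pow(Mul(Rational(1, 4), Pow(Add(4, -26), -1), Add(Mul(-1, -26, Add(-1, -26)), Mul(94, 96, Add(4, -26)))), -1)) = Mul(-32032, Pow(Mul(Rational(1, 4), Pow(-22, -1), Add(Mul(-1, -26, -27), Mul(94, 96, -22))), -1)) = Mul(-32032, Pow(Mul(Rational(1, 4), Rational(-1, 22), Add(-702, -198528)), -1)) = Mul(-32032, Pow(Mul(Rational(1, 4), Rational(-1, 22), -199230), -1)) = Mul(-32032, Pow(Rational(99615, 44), -1)) = Mul(-32032, Rational(44, 99615)) = Rational(-1409408, 99615)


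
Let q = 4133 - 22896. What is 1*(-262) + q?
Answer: -19025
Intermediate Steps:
q = -18763
1*(-262) + q = 1*(-262) - 18763 = -262 - 18763 = -19025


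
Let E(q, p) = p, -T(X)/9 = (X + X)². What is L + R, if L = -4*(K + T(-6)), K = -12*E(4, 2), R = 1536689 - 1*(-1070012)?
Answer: 2611981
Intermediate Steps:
T(X) = -36*X² (T(X) = -9*(X + X)² = -9*4*X² = -36*X²)
R = 2606701 (R = 1536689 + 1070012 = 2606701)
K = -24 (K = -12*2 = -24)
L = 5280 (L = -4*(-24 - 36*(-6)²) = -4*(-24 - 36*36) = -4*(-24 - 1296) = -4*(-1320) = 5280)
L + R = 5280 + 2606701 = 2611981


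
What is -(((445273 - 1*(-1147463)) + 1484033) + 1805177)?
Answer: -4881946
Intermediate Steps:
-(((445273 - 1*(-1147463)) + 1484033) + 1805177) = -(((445273 + 1147463) + 1484033) + 1805177) = -((1592736 + 1484033) + 1805177) = -(3076769 + 1805177) = -1*4881946 = -4881946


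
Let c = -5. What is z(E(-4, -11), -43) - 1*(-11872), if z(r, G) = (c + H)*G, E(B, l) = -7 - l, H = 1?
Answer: 12044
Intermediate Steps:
z(r, G) = -4*G (z(r, G) = (-5 + 1)*G = -4*G)
z(E(-4, -11), -43) - 1*(-11872) = -4*(-43) - 1*(-11872) = 172 + 11872 = 12044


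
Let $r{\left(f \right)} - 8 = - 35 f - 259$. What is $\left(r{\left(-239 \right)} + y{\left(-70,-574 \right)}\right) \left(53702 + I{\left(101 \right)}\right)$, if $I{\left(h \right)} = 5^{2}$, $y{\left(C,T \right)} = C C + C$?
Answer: $695442288$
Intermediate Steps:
$y{\left(C,T \right)} = C + C^{2}$ ($y{\left(C,T \right)} = C^{2} + C = C + C^{2}$)
$I{\left(h \right)} = 25$
$r{\left(f \right)} = -251 - 35 f$ ($r{\left(f \right)} = 8 - \left(259 + 35 f\right) = -251 - 35 f$)
$\left(r{\left(-239 \right)} + y{\left(-70,-574 \right)}\right) \left(53702 + I{\left(101 \right)}\right) = \left(\left(-251 - -8365\right) - 70 \left(1 - 70\right)\right) \left(53702 + 25\right) = \left(\left(-251 + 8365\right) - -4830\right) 53727 = \left(8114 + 4830\right) 53727 = 12944 \cdot 53727 = 695442288$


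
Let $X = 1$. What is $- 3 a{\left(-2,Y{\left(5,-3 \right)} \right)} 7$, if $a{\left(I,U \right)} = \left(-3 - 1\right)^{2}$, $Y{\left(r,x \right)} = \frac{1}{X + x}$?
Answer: $-336$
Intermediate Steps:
$Y{\left(r,x \right)} = \frac{1}{1 + x}$
$a{\left(I,U \right)} = 16$ ($a{\left(I,U \right)} = \left(-4\right)^{2} = 16$)
$- 3 a{\left(-2,Y{\left(5,-3 \right)} \right)} 7 = \left(-3\right) 16 \cdot 7 = \left(-48\right) 7 = -336$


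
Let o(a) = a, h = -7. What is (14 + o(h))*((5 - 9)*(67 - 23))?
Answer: -1232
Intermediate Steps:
(14 + o(h))*((5 - 9)*(67 - 23)) = (14 - 7)*((5 - 9)*(67 - 23)) = 7*(-4*44) = 7*(-176) = -1232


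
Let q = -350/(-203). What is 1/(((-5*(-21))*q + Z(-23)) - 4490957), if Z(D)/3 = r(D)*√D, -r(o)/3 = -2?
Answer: -3776742587/16960504843912141 - 15138*I*√23/16960504843912141 ≈ -2.2268e-7 - 4.2805e-12*I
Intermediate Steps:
r(o) = 6 (r(o) = -3*(-2) = 6)
q = 50/29 (q = -350*(-1/203) = 50/29 ≈ 1.7241)
Z(D) = 18*√D (Z(D) = 3*(6*√D) = 18*√D)
1/(((-5*(-21))*q + Z(-23)) - 4490957) = 1/((-5*(-21)*(50/29) + 18*√(-23)) - 4490957) = 1/((105*(50/29) + 18*(I*√23)) - 4490957) = 1/((5250/29 + 18*I*√23) - 4490957) = 1/(-130232503/29 + 18*I*√23)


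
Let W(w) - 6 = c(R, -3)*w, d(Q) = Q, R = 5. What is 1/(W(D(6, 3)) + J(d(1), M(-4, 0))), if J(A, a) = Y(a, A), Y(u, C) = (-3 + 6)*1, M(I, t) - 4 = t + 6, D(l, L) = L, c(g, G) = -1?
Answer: 1/6 ≈ 0.16667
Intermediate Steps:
M(I, t) = 10 + t (M(I, t) = 4 + (t + 6) = 4 + (6 + t) = 10 + t)
Y(u, C) = 3 (Y(u, C) = 3*1 = 3)
J(A, a) = 3
W(w) = 6 - w
1/(W(D(6, 3)) + J(d(1), M(-4, 0))) = 1/((6 - 1*3) + 3) = 1/((6 - 3) + 3) = 1/(3 + 3) = 1/6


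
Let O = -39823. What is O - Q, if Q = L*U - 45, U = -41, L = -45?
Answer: -41623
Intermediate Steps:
Q = 1800 (Q = -45*(-41) - 45 = 1845 - 45 = 1800)
O - Q = -39823 - 1*1800 = -39823 - 1800 = -41623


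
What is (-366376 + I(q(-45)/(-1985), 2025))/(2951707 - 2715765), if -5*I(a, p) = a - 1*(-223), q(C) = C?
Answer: -72734490/46834487 ≈ -1.5530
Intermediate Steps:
I(a, p) = -223/5 - a/5 (I(a, p) = -(a - 1*(-223))/5 = -(a + 223)/5 = -(223 + a)/5 = -223/5 - a/5)
(-366376 + I(q(-45)/(-1985), 2025))/(2951707 - 2715765) = (-366376 + (-223/5 - (-9)/(-1985)))/(2951707 - 2715765) = (-366376 + (-223/5 - (-9)*(-1)/1985))/235942 = (-366376 + (-223/5 - 1/5*9/397))*(1/235942) = (-366376 + (-223/5 - 9/1985))*(1/235942) = (-366376 - 17708/397)*(1/235942) = -145468980/397*1/235942 = -72734490/46834487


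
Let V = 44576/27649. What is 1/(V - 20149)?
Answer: -27649/557055125 ≈ -4.9634e-5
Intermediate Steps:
V = 44576/27649 (V = 44576*(1/27649) = 44576/27649 ≈ 1.6122)
1/(V - 20149) = 1/(44576/27649 - 20149) = 1/(-557055125/27649) = -27649/557055125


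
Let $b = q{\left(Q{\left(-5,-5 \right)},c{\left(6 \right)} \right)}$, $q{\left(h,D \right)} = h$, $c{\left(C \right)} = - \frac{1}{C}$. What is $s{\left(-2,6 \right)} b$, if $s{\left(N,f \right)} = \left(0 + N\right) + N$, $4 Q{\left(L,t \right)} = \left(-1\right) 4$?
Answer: $4$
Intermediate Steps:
$Q{\left(L,t \right)} = -1$ ($Q{\left(L,t \right)} = \frac{\left(-1\right) 4}{4} = \frac{1}{4} \left(-4\right) = -1$)
$s{\left(N,f \right)} = 2 N$ ($s{\left(N,f \right)} = N + N = 2 N$)
$b = -1$
$s{\left(-2,6 \right)} b = 2 \left(-2\right) \left(-1\right) = \left(-4\right) \left(-1\right) = 4$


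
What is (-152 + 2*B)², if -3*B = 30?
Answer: 29584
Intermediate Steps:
B = -10 (B = -⅓*30 = -10)
(-152 + 2*B)² = (-152 + 2*(-10))² = (-152 - 20)² = (-172)² = 29584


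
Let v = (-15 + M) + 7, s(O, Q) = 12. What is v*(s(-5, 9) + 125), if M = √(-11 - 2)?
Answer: -1096 + 137*I*√13 ≈ -1096.0 + 493.96*I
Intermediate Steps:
M = I*√13 (M = √(-13) = I*√13 ≈ 3.6056*I)
v = -8 + I*√13 (v = (-15 + I*√13) + 7 = -8 + I*√13 ≈ -8.0 + 3.6056*I)
v*(s(-5, 9) + 125) = (-8 + I*√13)*(12 + 125) = (-8 + I*√13)*137 = -1096 + 137*I*√13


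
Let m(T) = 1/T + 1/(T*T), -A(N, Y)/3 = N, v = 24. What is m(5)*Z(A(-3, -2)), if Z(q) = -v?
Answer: -144/25 ≈ -5.7600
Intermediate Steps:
A(N, Y) = -3*N
Z(q) = -24 (Z(q) = -1*24 = -24)
m(T) = 1/T + T⁻²
m(5)*Z(A(-3, -2)) = ((1 + 5)/5²)*(-24) = ((1/25)*6)*(-24) = (6/25)*(-24) = -144/25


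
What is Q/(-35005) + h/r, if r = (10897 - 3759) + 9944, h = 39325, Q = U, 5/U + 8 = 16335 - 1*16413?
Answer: 455327866/197785251 ≈ 2.3021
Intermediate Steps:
U = -5/86 (U = 5/(-8 + (16335 - 1*16413)) = 5/(-8 + (16335 - 16413)) = 5/(-8 - 78) = 5/(-86) = 5*(-1/86) = -5/86 ≈ -0.058140)
Q = -5/86 ≈ -0.058140
r = 17082 (r = 7138 + 9944 = 17082)
Q/(-35005) + h/r = -5/86/(-35005) + 39325/17082 = -5/86*(-1/35005) + 39325*(1/17082) = 1/602086 + 3025/1314 = 455327866/197785251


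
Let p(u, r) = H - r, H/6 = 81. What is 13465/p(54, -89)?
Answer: 2693/115 ≈ 23.417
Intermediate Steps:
H = 486 (H = 6*81 = 486)
p(u, r) = 486 - r
13465/p(54, -89) = 13465/(486 - 1*(-89)) = 13465/(486 + 89) = 13465/575 = 13465*(1/575) = 2693/115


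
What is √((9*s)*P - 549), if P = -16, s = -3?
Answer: 3*I*√13 ≈ 10.817*I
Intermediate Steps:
√((9*s)*P - 549) = √((9*(-3))*(-16) - 549) = √(-27*(-16) - 549) = √(432 - 549) = √(-117) = 3*I*√13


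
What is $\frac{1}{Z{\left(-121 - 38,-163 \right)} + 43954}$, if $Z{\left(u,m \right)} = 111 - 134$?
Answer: $\frac{1}{43931} \approx 2.2763 \cdot 10^{-5}$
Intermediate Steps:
$Z{\left(u,m \right)} = -23$
$\frac{1}{Z{\left(-121 - 38,-163 \right)} + 43954} = \frac{1}{-23 + 43954} = \frac{1}{43931}$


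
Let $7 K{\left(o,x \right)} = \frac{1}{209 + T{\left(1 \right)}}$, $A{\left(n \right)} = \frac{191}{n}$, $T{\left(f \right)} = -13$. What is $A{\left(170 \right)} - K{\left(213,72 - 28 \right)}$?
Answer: $\frac{130941}{116620} \approx 1.1228$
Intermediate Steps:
$K{\left(o,x \right)} = \frac{1}{1372}$ ($K{\left(o,x \right)} = \frac{1}{7 \left(209 - 13\right)} = \frac{1}{7 \cdot 196} = \frac{1}{7} \cdot \frac{1}{196} = \frac{1}{1372}$)
$A{\left(170 \right)} - K{\left(213,72 - 28 \right)} = \frac{191}{170} - \frac{1}{1372} = \frac{130941}{116620}$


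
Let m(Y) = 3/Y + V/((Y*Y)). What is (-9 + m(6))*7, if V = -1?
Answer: -2149/36 ≈ -59.694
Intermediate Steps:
m(Y) = -1/Y**2 + 3/Y (m(Y) = 3/Y - 1/(Y*Y) = 3/Y - 1/(Y**2) = 3/Y - 1/Y**2 = -1/Y**2 + 3/Y)
(-9 + m(6))*7 = (-9 + (-1 + 3*6)/6**2)*7 = (-9 + (-1 + 18)/36)*7 = (-9 + (1/36)*17)*7 = (-9 + 17/36)*7 = -307/36*7 = -2149/36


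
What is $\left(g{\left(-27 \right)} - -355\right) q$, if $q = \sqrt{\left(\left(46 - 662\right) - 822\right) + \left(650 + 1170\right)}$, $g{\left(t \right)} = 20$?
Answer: $375 \sqrt{382} \approx 7329.3$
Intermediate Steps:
$q = \sqrt{382}$ ($q = \sqrt{\left(\left(46 - 662\right) - 822\right) + 1820} = \sqrt{\left(-616 - 822\right) + 1820} = \sqrt{-1438 + 1820} = \sqrt{382} \approx 19.545$)
$\left(g{\left(-27 \right)} - -355\right) q = \left(20 - -355\right) \sqrt{382} = \left(20 + 355\right) \sqrt{382} = 375 \sqrt{382}$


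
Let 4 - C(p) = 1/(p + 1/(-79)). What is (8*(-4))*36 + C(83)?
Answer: -7526367/6556 ≈ -1148.0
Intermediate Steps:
C(p) = 4 - 1/(-1/79 + p) (C(p) = 4 - 1/(p + 1/(-79)) = 4 - 1/(p - 1/79) = 4 - 1/(-1/79 + p))
(8*(-4))*36 + C(83) = (8*(-4))*36 + (-83 + 316*83)/(-1 + 79*83) = -32*36 + (-83 + 26228)/(-1 + 6557) = -1152 + 26145/6556 = -7526367/6556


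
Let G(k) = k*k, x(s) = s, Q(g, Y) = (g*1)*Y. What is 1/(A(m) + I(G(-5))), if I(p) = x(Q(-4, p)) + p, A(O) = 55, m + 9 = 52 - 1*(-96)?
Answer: -1/20 ≈ -0.050000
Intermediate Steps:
m = 139 (m = -9 + (52 - 1*(-96)) = -9 + (52 + 96) = -9 + 148 = 139)
Q(g, Y) = Y*g (Q(g, Y) = g*Y = Y*g)
G(k) = k**2
I(p) = -3*p (I(p) = p*(-4) + p = -4*p + p = -3*p)
1/(A(m) + I(G(-5))) = 1/(55 - 3*(-5)**2) = 1/(55 - 3*25) = 1/(55 - 75) = 1/(-20) = -1/20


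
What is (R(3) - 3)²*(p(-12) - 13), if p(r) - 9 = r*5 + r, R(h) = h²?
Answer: -2736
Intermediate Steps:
p(r) = 9 + 6*r (p(r) = 9 + (r*5 + r) = 9 + (5*r + r) = 9 + 6*r)
(R(3) - 3)²*(p(-12) - 13) = (3² - 3)²*((9 + 6*(-12)) - 13) = (9 - 3)²*((9 - 72) - 13) = 6²*(-63 - 13) = 36*(-76) = -2736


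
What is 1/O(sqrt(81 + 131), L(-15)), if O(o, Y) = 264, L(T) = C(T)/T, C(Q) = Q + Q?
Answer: 1/264 ≈ 0.0037879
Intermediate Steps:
C(Q) = 2*Q
L(T) = 2 (L(T) = (2*T)/T = 2)
1/O(sqrt(81 + 131), L(-15)) = 1/264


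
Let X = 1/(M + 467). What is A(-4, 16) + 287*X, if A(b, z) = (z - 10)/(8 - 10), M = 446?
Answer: -2452/913 ≈ -2.6856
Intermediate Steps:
A(b, z) = 5 - z/2 (A(b, z) = (-10 + z)/(-2) = (-10 + z)*(-½) = 5 - z/2)
X = 1/913 (X = 1/(446 + 467) = 1/913 ≈ 0.0010953)
A(-4, 16) + 287*X = (5 - ½*16) + 287*(1/913) = (5 - 8) + 287/913 = -3 + 287/913 = -2452/913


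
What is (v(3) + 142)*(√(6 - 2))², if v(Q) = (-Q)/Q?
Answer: 564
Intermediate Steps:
v(Q) = -1
(v(3) + 142)*(√(6 - 2))² = (-1 + 142)*(√(6 - 2))² = 141*(√4)² = 141*2² = 141*4 = 564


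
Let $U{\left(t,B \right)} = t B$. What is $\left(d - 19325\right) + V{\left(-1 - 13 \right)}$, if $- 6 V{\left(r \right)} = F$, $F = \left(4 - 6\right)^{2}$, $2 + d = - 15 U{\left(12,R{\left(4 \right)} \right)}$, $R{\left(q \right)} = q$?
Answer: $- \frac{60143}{3} \approx -20048.0$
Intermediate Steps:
$U{\left(t,B \right)} = B t$
$d = -722$ ($d = -2 - 15 \cdot 4 \cdot 12 = -2 - 720 = -722$)
$F = 4$ ($F = \left(4 - 6\right)^{2} = \left(-2\right)^{2} = 4$)
$V{\left(r \right)} = - \frac{2}{3}$ ($V{\left(r \right)} = \left(- \frac{1}{6}\right) 4 = - \frac{2}{3}$)
$\left(d - 19325\right) + V{\left(-1 - 13 \right)} = \left(-722 - 19325\right) - \frac{2}{3} = -20047 - \frac{2}{3} = - \frac{60143}{3}$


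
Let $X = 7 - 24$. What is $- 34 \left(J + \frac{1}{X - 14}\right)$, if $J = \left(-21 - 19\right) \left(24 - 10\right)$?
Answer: $\frac{590274}{31} \approx 19041.0$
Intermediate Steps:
$X = -17$
$J = -560$ ($J = \left(-40\right) 14 = -560$)
$- 34 \left(J + \frac{1}{X - 14}\right) = - 34 \left(-560 + \frac{1}{-17 - 14}\right) = - 34 \left(-560 + \frac{1}{-31}\right) = - 34 \left(-560 - \frac{1}{31}\right) = \left(-34\right) \left(- \frac{17361}{31}\right) = \frac{590274}{31}$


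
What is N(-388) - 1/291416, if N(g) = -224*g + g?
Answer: 25214477983/291416 ≈ 86524.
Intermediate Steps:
N(g) = -223*g
N(-388) - 1/291416 = -223*(-388) - 1/291416 = 86524 - 1*1/291416 = 86524 - 1/291416 = 25214477983/291416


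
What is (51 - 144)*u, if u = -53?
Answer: 4929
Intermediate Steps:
(51 - 144)*u = (51 - 144)*(-53) = -93*(-53) = 4929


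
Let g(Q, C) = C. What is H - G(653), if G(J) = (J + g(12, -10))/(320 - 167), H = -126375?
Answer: -19336018/153 ≈ -1.2638e+5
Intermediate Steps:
G(J) = -10/153 + J/153 (G(J) = (J - 10)/(320 - 167) = (-10 + J)/153 = (-10 + J)*(1/153) = -10/153 + J/153)
H - G(653) = -126375 - (-10/153 + (1/153)*653) = -126375 - (-10/153 + 653/153) = -126375 - 1*643/153 = -126375 - 643/153 = -19336018/153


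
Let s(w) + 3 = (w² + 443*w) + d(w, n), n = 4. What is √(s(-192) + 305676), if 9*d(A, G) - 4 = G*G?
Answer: √2317349/3 ≈ 507.43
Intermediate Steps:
d(A, G) = 4/9 + G²/9 (d(A, G) = 4/9 + (G*G)/9 = 4/9 + G²/9)
s(w) = -7/9 + w² + 443*w (s(w) = -3 + ((w² + 443*w) + (4/9 + (⅑)*4²)) = -3 + ((w² + 443*w) + (4/9 + (⅑)*16)) = -3 + ((w² + 443*w) + (4/9 + 16/9)) = -3 + ((w² + 443*w) + 20/9) = -3 + (20/9 + w² + 443*w) = -7/9 + w² + 443*w)
√(s(-192) + 305676) = √((-7/9 + (-192)² + 443*(-192)) + 305676) = √((-7/9 + 36864 - 85056) + 305676) = √(-433735/9 + 305676) = √(2317349/9) = √2317349/3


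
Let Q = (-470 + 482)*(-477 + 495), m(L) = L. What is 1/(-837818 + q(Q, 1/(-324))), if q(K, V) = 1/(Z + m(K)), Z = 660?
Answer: -876/733928567 ≈ -1.1936e-6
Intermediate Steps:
Q = 216 (Q = 12*18 = 216)
q(K, V) = 1/(660 + K)
1/(-837818 + q(Q, 1/(-324))) = 1/(-837818 + 1/(660 + 216)) = 1/(-837818 + 1/876) = 1/(-733928567/876) = -876/733928567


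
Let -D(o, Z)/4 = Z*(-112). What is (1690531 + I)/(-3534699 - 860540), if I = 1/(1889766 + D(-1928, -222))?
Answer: -3026574554611/7868840334090 ≈ -0.38463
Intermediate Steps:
D(o, Z) = 448*Z (D(o, Z) = -4*Z*(-112) = -(-448)*Z = 448*Z)
I = 1/1790310 (I = 1/(1889766 + 448*(-222)) = 1/(1889766 - 99456) = 1/1790310 ≈ 5.5856e-7)
(1690531 + I)/(-3534699 - 860540) = (1690531 + 1/1790310)/(-3534699 - 860540) = (3026574554611/1790310)/(-4395239) = (3026574554611/1790310)*(-1/4395239) = -3026574554611/7868840334090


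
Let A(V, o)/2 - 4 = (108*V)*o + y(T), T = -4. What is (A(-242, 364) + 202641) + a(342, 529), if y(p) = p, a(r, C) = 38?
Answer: -18824329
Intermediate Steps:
A(V, o) = 216*V*o (A(V, o) = 8 + 2*((108*V)*o - 4) = 8 + 2*(108*V*o - 4) = 8 + 2*(-4 + 108*V*o) = 8 + (-8 + 216*V*o) = 216*V*o)
(A(-242, 364) + 202641) + a(342, 529) = (216*(-242)*364 + 202641) + 38 = (-19027008 + 202641) + 38 = -18824367 + 38 = -18824329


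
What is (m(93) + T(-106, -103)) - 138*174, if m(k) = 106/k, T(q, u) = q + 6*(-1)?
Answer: -2243426/93 ≈ -24123.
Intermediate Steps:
T(q, u) = -6 + q (T(q, u) = q - 6 = -6 + q)
(m(93) + T(-106, -103)) - 138*174 = (106/93 + (-6 - 106)) - 138*174 = (106*(1/93) - 112) - 24012 = (106/93 - 112) - 24012 = -10310/93 - 24012 = -2243426/93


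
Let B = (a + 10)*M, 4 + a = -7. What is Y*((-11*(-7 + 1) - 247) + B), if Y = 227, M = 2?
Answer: -41541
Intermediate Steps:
a = -11 (a = -4 - 7 = -11)
B = -2 (B = (-11 + 10)*2 = -1*2 = -2)
Y*((-11*(-7 + 1) - 247) + B) = 227*((-11*(-7 + 1) - 247) - 2) = 227*((-11*(-6) - 247) - 2) = 227*((66 - 247) - 2) = 227*(-181 - 2) = 227*(-183) = -41541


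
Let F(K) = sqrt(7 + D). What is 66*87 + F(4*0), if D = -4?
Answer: 5742 + sqrt(3) ≈ 5743.7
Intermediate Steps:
F(K) = sqrt(3) (F(K) = sqrt(7 - 4) = sqrt(3))
66*87 + F(4*0) = 66*87 + sqrt(3) = 5742 + sqrt(3)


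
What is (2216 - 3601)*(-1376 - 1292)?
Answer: 3695180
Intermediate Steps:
(2216 - 3601)*(-1376 - 1292) = -1385*(-2668) = 3695180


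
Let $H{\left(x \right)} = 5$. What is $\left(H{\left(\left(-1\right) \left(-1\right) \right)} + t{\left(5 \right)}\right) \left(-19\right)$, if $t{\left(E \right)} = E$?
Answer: $-190$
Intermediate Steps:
$\left(H{\left(\left(-1\right) \left(-1\right) \right)} + t{\left(5 \right)}\right) \left(-19\right) = \left(5 + 5\right) \left(-19\right) = 10 \left(-19\right) = -190$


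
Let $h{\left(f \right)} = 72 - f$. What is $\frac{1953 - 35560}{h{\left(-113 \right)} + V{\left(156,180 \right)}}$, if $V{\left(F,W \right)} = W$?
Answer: $- \frac{33607}{365} \approx -92.074$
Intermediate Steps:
$\frac{1953 - 35560}{h{\left(-113 \right)} + V{\left(156,180 \right)}} = \frac{1953 - 35560}{\left(72 - -113\right) + 180} = - \frac{33607}{\left(72 + 113\right) + 180} = - \frac{33607}{185 + 180} = - \frac{33607}{365}$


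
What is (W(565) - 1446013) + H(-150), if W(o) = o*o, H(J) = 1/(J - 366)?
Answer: -581422609/516 ≈ -1.1268e+6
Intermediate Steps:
H(J) = 1/(-366 + J)
W(o) = o²
(W(565) - 1446013) + H(-150) = (565² - 1446013) + 1/(-366 - 150) = (319225 - 1446013) + 1/(-516) = -1126788 - 1/516 = -581422609/516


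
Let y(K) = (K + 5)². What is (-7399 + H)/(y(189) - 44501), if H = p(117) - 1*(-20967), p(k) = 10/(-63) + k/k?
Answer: -854837/432495 ≈ -1.9765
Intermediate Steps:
y(K) = (5 + K)²
p(k) = 53/63 (p(k) = 10*(-1/63) + 1 = -10/63 + 1 = 53/63)
H = 1320974/63 (H = 53/63 - 1*(-20967) = 53/63 + 20967 = 1320974/63 ≈ 20968.)
(-7399 + H)/(y(189) - 44501) = (-7399 + 1320974/63)/((5 + 189)² - 44501) = 854837/(63*(194² - 44501)) = 854837/(63*(37636 - 44501)) = (854837/63)/(-6865) = (854837/63)*(-1/6865) = -854837/432495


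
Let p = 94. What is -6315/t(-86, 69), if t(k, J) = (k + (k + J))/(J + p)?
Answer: 1029345/103 ≈ 9993.6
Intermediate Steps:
t(k, J) = (J + 2*k)/(94 + J) (t(k, J) = (k + (k + J))/(J + 94) = (k + (J + k))/(94 + J) = (J + 2*k)/(94 + J))
-6315/t(-86, 69) = -6315*(94 + 69)/(69 + 2*(-86)) = -6315*163/(69 - 172) = -6315/((1/163)*(-103)) = -6315/(-103/163) = -6315*(-163/103) = 1029345/103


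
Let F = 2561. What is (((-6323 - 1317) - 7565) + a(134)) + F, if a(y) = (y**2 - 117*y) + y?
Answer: -10232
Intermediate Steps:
a(y) = y**2 - 116*y
(((-6323 - 1317) - 7565) + a(134)) + F = (((-6323 - 1317) - 7565) + 134*(-116 + 134)) + 2561 = ((-7640 - 7565) + 134*18) + 2561 = (-15205 + 2412) + 2561 = -12793 + 2561 = -10232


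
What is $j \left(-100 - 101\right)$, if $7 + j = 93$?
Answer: $-17286$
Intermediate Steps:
$j = 86$ ($j = -7 + 93 = 86$)
$j \left(-100 - 101\right) = 86 \left(-100 - 101\right) = 86 \left(-201\right) = -17286$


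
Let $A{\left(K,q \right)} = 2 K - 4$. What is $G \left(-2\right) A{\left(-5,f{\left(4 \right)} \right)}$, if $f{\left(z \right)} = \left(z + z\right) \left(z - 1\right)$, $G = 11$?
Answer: $308$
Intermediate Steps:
$f{\left(z \right)} = 2 z \left(-1 + z\right)$
$A{\left(K,q \right)} = -4 + 2 K$
$G \left(-2\right) A{\left(-5,f{\left(4 \right)} \right)} = 11 \left(-2\right) \left(-4 + 2 \left(-5\right)\right) = - 22 \left(-4 - 10\right) = \left(-22\right) \left(-14\right) = 308$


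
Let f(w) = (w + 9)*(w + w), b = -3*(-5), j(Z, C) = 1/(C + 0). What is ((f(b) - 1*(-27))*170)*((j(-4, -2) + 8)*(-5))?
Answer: -4762125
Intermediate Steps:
j(Z, C) = 1/C
b = 15
f(w) = 2*w*(9 + w) (f(w) = (9 + w)*(2*w) = 2*w*(9 + w))
((f(b) - 1*(-27))*170)*((j(-4, -2) + 8)*(-5)) = ((2*15*(9 + 15) - 1*(-27))*170)*((1/(-2) + 8)*(-5)) = ((2*15*24 + 27)*170)*((-½ + 8)*(-5)) = ((720 + 27)*170)*((15/2)*(-5)) = (747*170)*(-75/2) = 126990*(-75/2) = -4762125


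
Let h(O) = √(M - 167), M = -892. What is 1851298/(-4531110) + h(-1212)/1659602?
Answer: -925649/2265555 + I*√1059/1659602 ≈ -0.40858 + 1.9608e-5*I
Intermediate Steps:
h(O) = I*√1059 (h(O) = √(-892 - 167) = √(-1059) = I*√1059)
1851298/(-4531110) + h(-1212)/1659602 = 1851298/(-4531110) + (I*√1059)/1659602 = 1851298*(-1/4531110) + (I*√1059)*(1/1659602) = -925649/2265555 + I*√1059/1659602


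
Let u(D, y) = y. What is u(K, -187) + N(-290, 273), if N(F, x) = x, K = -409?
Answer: 86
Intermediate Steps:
u(K, -187) + N(-290, 273) = -187 + 273 = 86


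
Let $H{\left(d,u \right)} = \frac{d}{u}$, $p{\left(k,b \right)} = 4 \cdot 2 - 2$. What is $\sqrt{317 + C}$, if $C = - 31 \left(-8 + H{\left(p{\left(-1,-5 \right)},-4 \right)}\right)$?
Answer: $\frac{\sqrt{2446}}{2} \approx 24.729$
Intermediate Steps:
$p{\left(k,b \right)} = 6$ ($p{\left(k,b \right)} = 8 - 2 = 6$)
$C = \frac{589}{2}$ ($C = - 31 \left(-8 + \frac{6}{-4}\right) = - 31 \left(-8 + 6 \left(- \frac{1}{4}\right)\right) = - 31 \left(-8 - \frac{3}{2}\right) = \left(-31\right) \left(- \frac{19}{2}\right) = \frac{589}{2} \approx 294.5$)
$\sqrt{317 + C} = \sqrt{317 + \frac{589}{2}} = \sqrt{\frac{1223}{2}} = \frac{\sqrt{2446}}{2}$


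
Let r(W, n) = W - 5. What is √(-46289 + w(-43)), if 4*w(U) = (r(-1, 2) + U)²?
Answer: I*√182755/2 ≈ 213.75*I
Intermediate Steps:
r(W, n) = -5 + W
w(U) = (-6 + U)²/4 (w(U) = ((-5 - 1) + U)²/4 = (-6 + U)²/4)
√(-46289 + w(-43)) = √(-46289 + (-6 - 43)²/4) = √(-46289 + (¼)*(-49)²) = √(-46289 + (¼)*2401) = √(-46289 + 2401/4) = √(-182755/4) = I*√182755/2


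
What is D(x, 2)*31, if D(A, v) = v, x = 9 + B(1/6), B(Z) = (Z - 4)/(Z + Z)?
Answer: 62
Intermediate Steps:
B(Z) = (-4 + Z)/(2*Z) (B(Z) = (-4 + Z)/((2*Z)) = (-4 + Z)*(1/(2*Z)) = (-4 + Z)/(2*Z))
x = -5/2 (x = 9 + (-4 + 1/6)/(2*(1/6)) = 9 + (-4 + ⅙)/(2*(⅙)) = 9 + (½)*6*(-23/6) = 9 - 23/2 = -5/2 ≈ -2.5000)
D(x, 2)*31 = 2*31 = 62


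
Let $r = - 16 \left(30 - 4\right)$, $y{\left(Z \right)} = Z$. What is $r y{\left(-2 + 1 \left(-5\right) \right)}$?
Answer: $2912$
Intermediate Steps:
$r = -416$ ($r = \left(-16\right) 26 = -416$)
$r y{\left(-2 + 1 \left(-5\right) \right)} = - 416 \left(-2 + 1 \left(-5\right)\right) = - 416 \left(-2 - 5\right) = \left(-416\right) \left(-7\right) = 2912$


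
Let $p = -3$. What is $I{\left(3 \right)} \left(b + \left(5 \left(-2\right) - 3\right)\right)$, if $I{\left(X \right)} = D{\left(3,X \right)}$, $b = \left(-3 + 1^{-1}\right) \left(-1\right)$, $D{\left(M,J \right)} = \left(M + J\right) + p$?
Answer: $-33$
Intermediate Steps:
$D{\left(M,J \right)} = -3 + J + M$ ($D{\left(M,J \right)} = \left(M + J\right) - 3 = \left(J + M\right) - 3 = -3 + J + M$)
$b = 2$ ($b = \left(-3 + 1\right) \left(-1\right) = \left(-2\right) \left(-1\right) = 2$)
$I{\left(X \right)} = X$ ($I{\left(X \right)} = -3 + X + 3 = X$)
$I{\left(3 \right)} \left(b + \left(5 \left(-2\right) - 3\right)\right) = 3 \left(2 + \left(5 \left(-2\right) - 3\right)\right) = 3 \left(2 - 13\right) = 3 \left(-11\right) = -33$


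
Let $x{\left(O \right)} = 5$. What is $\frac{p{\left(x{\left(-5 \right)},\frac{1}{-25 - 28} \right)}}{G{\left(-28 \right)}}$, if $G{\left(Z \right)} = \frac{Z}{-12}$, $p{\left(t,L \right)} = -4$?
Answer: $- \frac{12}{7} \approx -1.7143$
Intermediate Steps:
$G{\left(Z \right)} = - \frac{Z}{12}$ ($G{\left(Z \right)} = Z \left(- \frac{1}{12}\right) = - \frac{Z}{12}$)
$\frac{p{\left(x{\left(-5 \right)},\frac{1}{-25 - 28} \right)}}{G{\left(-28 \right)}} = - \frac{4}{\left(- \frac{1}{12}\right) \left(-28\right)} = - \frac{4}{\frac{7}{3}} = \left(-4\right) \frac{3}{7} = - \frac{12}{7}$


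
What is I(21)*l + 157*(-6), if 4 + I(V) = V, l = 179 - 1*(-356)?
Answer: 8153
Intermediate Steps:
l = 535 (l = 179 + 356 = 535)
I(V) = -4 + V
I(21)*l + 157*(-6) = (-4 + 21)*535 + 157*(-6) = 17*535 - 942 = 9095 - 942 = 8153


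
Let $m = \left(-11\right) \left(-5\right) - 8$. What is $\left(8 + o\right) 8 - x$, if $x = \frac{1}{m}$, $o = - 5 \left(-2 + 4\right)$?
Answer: $- \frac{753}{47} \approx -16.021$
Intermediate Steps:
$m = 47$ ($m = 55 - 8 = 47$)
$o = -10$ ($o = \left(-5\right) 2 = -10$)
$x = \frac{1}{47} \approx 0.021277$
$\left(8 + o\right) 8 - x = \left(8 - 10\right) 8 - \frac{1}{47} = \left(-2\right) 8 - \frac{1}{47} = -16 - \frac{1}{47} = - \frac{753}{47}$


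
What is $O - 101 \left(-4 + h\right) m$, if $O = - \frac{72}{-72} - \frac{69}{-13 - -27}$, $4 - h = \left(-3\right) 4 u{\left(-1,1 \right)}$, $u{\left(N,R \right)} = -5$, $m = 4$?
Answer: $\frac{339305}{14} \approx 24236.0$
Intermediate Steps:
$h = -56$ ($h = 4 - \left(-3\right) 4 \left(-5\right) = 4 - \left(-12\right) \left(-5\right) = 4 - 60 = -56$)
$O = - \frac{55}{14}$ ($O = \left(-72\right) \left(- \frac{1}{72}\right) - \frac{69}{-13 + 27} = 1 - \frac{69}{14} = - \frac{55}{14} \approx -3.9286$)
$O - 101 \left(-4 + h\right) m = - \frac{55}{14} - 101 \left(-4 - 56\right) 4 = - \frac{55}{14} - 101 \left(\left(-60\right) 4\right) = - \frac{55}{14} - -24240 = - \frac{55}{14} + 24240 = \frac{339305}{14}$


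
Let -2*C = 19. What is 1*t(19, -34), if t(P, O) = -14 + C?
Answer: -47/2 ≈ -23.500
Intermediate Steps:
C = -19/2 (C = -½*19 = -19/2 ≈ -9.5000)
t(P, O) = -47/2 (t(P, O) = -14 - 19/2 = -47/2)
1*t(19, -34) = 1*(-47/2) = -47/2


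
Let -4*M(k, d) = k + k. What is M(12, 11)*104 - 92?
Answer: -716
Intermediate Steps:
M(k, d) = -k/2 (M(k, d) = -(k + k)/4 = -k/2)
M(12, 11)*104 - 92 = -½*12*104 - 92 = -6*104 - 92 = -624 - 92 = -716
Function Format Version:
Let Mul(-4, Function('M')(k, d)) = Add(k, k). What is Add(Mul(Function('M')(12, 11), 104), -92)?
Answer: -716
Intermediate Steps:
Function('M')(k, d) = Mul(Rational(-1, 2), k) (Function('M')(k, d) = Mul(Rational(-1, 4), Add(k, k)) = Mul(Rational(-1, 4), Mul(2, k)) = Mul(Rational(-1, 2), k))
Add(Mul(Function('M')(12, 11), 104), -92) = Add(Mul(Mul(Rational(-1, 2), 12), 104), -92) = Add(Mul(-6, 104), -92) = Add(-624, -92) = -716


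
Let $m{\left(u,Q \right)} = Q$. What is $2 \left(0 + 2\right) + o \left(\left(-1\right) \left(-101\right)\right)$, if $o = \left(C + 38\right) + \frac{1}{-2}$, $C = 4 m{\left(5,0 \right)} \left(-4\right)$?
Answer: $\frac{7583}{2} \approx 3791.5$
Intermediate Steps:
$C = 0$ ($C = 4 \cdot 0 \left(-4\right) = 0 \left(-4\right) = 0$)
$o = \frac{75}{2}$ ($o = \left(0 + 38\right) + \frac{1}{-2} = 38 - \frac{1}{2} = \frac{75}{2} \approx 37.5$)
$2 \left(0 + 2\right) + o \left(\left(-1\right) \left(-101\right)\right) = 2 \left(0 + 2\right) + \frac{75 \left(\left(-1\right) \left(-101\right)\right)}{2} = 2 \cdot 2 + \frac{75}{2} \cdot 101 = 4 + \frac{7575}{2} = \frac{7583}{2}$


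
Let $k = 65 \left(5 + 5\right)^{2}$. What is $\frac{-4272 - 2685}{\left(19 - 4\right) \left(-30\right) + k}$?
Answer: $- \frac{6957}{6050} \approx -1.1499$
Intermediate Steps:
$k = 6500$ ($k = 65 \cdot 10^{2} = 65 \cdot 100 = 6500$)
$\frac{-4272 - 2685}{\left(19 - 4\right) \left(-30\right) + k} = \frac{-4272 - 2685}{\left(19 - 4\right) \left(-30\right) + 6500} = - \frac{6957}{15 \left(-30\right) + 6500} = - \frac{6957}{-450 + 6500} = - \frac{6957}{6050}$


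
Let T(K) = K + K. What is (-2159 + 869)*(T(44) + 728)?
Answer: -1052640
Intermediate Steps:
T(K) = 2*K
(-2159 + 869)*(T(44) + 728) = (-2159 + 869)*(2*44 + 728) = -1290*(88 + 728) = -1290*816 = -1052640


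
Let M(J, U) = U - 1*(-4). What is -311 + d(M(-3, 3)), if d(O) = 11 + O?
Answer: -293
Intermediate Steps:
M(J, U) = 4 + U (M(J, U) = U + 4 = 4 + U)
-311 + d(M(-3, 3)) = -311 + (11 + (4 + 3)) = -311 + (11 + 7) = -311 + 18 = -293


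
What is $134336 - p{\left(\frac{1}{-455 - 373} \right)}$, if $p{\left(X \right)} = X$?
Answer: $\frac{111230209}{828} \approx 1.3434 \cdot 10^{5}$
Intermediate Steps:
$134336 - p{\left(\frac{1}{-455 - 373} \right)} = 134336 - \frac{1}{-455 - 373} = 134336 - \frac{1}{-828} = 134336 - - \frac{1}{828} = 134336 + \frac{1}{828} = \frac{111230209}{828}$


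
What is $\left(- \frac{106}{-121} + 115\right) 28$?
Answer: $\frac{392588}{121} \approx 3244.5$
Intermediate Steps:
$\left(- \frac{106}{-121} + 115\right) 28 = \left(\left(-106\right) \left(- \frac{1}{121}\right) + 115\right) 28 = \left(\frac{106}{121} + 115\right) 28 = \frac{14021}{121} \cdot 28 = \frac{392588}{121}$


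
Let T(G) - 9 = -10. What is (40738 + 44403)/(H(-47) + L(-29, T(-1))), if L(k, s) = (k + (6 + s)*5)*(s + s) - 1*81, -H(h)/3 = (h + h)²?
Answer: -85141/26581 ≈ -3.2031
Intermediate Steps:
T(G) = -1 (T(G) = 9 - 10 = -1)
H(h) = -12*h² (H(h) = -3*(h + h)² = -3*4*h² = -12*h²)
L(k, s) = -81 + 2*s*(30 + k + 5*s) (L(k, s) = (k + (30 + 5*s))*(2*s) - 81 = (30 + k + 5*s)*(2*s) - 81 = 2*s*(30 + k + 5*s) - 81 = -81 + 2*s*(30 + k + 5*s))
(40738 + 44403)/(H(-47) + L(-29, T(-1))) = (40738 + 44403)/(-12*(-47)² + (-81 + 10*(-1)² + 60*(-1) + 2*(-29)*(-1))) = 85141/(-12*2209 + (-81 + 10*1 - 60 + 58)) = 85141/(-26508 + (-81 + 10 - 60 + 58)) = 85141/(-26508 - 73) = 85141/(-26581) = 85141*(-1/26581) = -85141/26581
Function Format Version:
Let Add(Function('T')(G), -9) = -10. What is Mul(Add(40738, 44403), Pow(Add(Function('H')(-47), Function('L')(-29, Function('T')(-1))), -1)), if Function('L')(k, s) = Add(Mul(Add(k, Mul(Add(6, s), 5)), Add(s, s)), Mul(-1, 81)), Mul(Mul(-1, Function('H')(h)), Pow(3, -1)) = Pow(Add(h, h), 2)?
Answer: Rational(-85141, 26581) ≈ -3.2031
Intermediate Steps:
Function('T')(G) = -1 (Function('T')(G) = Add(9, -10) = -1)
Function('H')(h) = Mul(-12, Pow(h, 2)) (Function('H')(h) = Mul(-3, Pow(Add(h, h), 2)) = Mul(-3, Pow(Mul(2, h), 2)) = Mul(-3, Mul(4, Pow(h, 2))) = Mul(-12, Pow(h, 2)))
Function('L')(k, s) = Add(-81, Mul(2, s, Add(30, k, Mul(5, s)))) (Function('L')(k, s) = Add(Mul(Add(k, Add(30, Mul(5, s))), Mul(2, s)), -81) = Add(Mul(Add(30, k, Mul(5, s)), Mul(2, s)), -81) = Add(Mul(2, s, Add(30, k, Mul(5, s))), -81) = Add(-81, Mul(2, s, Add(30, k, Mul(5, s)))))
Mul(Add(40738, 44403), Pow(Add(Function('H')(-47), Function('L')(-29, Function('T')(-1))), -1)) = Mul(Add(40738, 44403), Pow(Add(Mul(-12, Pow(-47, 2)), Add(-81, Mul(10, Pow(-1, 2)), Mul(60, -1), Mul(2, -29, -1))), -1)) = Mul(85141, Pow(Add(Mul(-12, 2209), Add(-81, Mul(10, 1), -60, 58)), -1)) = Mul(85141, Pow(Add(-26508, Add(-81, 10, -60, 58)), -1)) = Mul(85141, Pow(Add(-26508, -73), -1)) = Mul(85141, Pow(-26581, -1)) = Mul(85141, Rational(-1, 26581)) = Rational(-85141, 26581)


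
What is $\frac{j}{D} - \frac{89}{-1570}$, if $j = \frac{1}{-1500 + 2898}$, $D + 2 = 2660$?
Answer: $\frac{165357623}{2916968940} \approx 0.056688$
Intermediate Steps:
$D = 2658$ ($D = -2 + 2660 = 2658$)
$j = \frac{1}{1398} \approx 0.00071531$
$\frac{j}{D} - \frac{89}{-1570} = \frac{1}{1398 \cdot 2658} - \frac{89}{-1570} = \frac{1}{1398} \cdot \frac{1}{2658} - - \frac{89}{1570} = \frac{1}{3715884} + \frac{89}{1570} = \frac{165357623}{2916968940}$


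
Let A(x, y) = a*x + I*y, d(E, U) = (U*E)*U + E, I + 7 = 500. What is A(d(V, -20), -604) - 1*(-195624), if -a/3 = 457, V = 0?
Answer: -102148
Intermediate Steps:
a = -1371 (a = -3*457 = -1371)
I = 493 (I = -7 + 500 = 493)
d(E, U) = E + E*U² (d(E, U) = (E*U)*U + E = E*U² + E = E + E*U²)
A(x, y) = -1371*x + 493*y
A(d(V, -20), -604) - 1*(-195624) = (-0*(1 + (-20)²) + 493*(-604)) - 1*(-195624) = (-0*(1 + 400) - 297772) + 195624 = (-0*401 - 297772) + 195624 = (-1371*0 - 297772) + 195624 = (0 - 297772) + 195624 = -297772 + 195624 = -102148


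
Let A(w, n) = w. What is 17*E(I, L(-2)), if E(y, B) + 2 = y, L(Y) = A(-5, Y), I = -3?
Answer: -85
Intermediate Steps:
L(Y) = -5
E(y, B) = -2 + y
17*E(I, L(-2)) = 17*(-2 - 3) = 17*(-5) = -85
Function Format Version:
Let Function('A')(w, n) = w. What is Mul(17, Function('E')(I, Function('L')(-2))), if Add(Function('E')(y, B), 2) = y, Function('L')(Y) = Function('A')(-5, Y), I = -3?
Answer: -85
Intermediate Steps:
Function('L')(Y) = -5
Function('E')(y, B) = Add(-2, y)
Mul(17, Function('E')(I, Function('L')(-2))) = Mul(17, Add(-2, -3)) = Mul(17, -5) = -85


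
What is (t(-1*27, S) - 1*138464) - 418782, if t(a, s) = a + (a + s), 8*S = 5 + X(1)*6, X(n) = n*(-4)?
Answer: -4458419/8 ≈ -5.5730e+5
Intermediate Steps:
X(n) = -4*n
S = -19/8 (S = (5 - 4*1*6)/8 = (5 - 4*6)/8 = (5 - 24)/8 = (1/8)*(-19) = -19/8 ≈ -2.3750)
t(a, s) = s + 2*a
(t(-1*27, S) - 1*138464) - 418782 = ((-19/8 + 2*(-1*27)) - 1*138464) - 418782 = ((-19/8 + 2*(-27)) - 138464) - 418782 = ((-19/8 - 54) - 138464) - 418782 = (-451/8 - 138464) - 418782 = -1108163/8 - 418782 = -4458419/8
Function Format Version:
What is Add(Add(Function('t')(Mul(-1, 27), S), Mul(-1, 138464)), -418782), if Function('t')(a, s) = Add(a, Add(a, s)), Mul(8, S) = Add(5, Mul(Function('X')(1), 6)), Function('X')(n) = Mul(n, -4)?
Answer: Rational(-4458419, 8) ≈ -5.5730e+5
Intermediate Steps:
Function('X')(n) = Mul(-4, n)
S = Rational(-19, 8) (S = Mul(Rational(1, 8), Add(5, Mul(Mul(-4, 1), 6))) = Mul(Rational(1, 8), Add(5, Mul(-4, 6))) = Mul(Rational(1, 8), Add(5, -24)) = Mul(Rational(1, 8), -19) = Rational(-19, 8) ≈ -2.3750)
Function('t')(a, s) = Add(s, Mul(2, a))
Add(Add(Function('t')(Mul(-1, 27), S), Mul(-1, 138464)), -418782) = Add(Add(Add(Rational(-19, 8), Mul(2, Mul(-1, 27))), Mul(-1, 138464)), -418782) = Add(Add(Add(Rational(-19, 8), Mul(2, -27)), -138464), -418782) = Add(Add(Add(Rational(-19, 8), -54), -138464), -418782) = Add(Add(Rational(-451, 8), -138464), -418782) = Add(Rational(-1108163, 8), -418782) = Rational(-4458419, 8)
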